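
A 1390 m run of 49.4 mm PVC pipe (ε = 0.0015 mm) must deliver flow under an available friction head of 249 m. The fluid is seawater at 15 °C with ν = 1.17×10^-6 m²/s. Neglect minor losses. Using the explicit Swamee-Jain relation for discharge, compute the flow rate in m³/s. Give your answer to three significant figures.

Q ≈ 0.00610 m³/s

Swamee-Jain (Type II): Q = -0.965·√(gD⁵h_f/L)·ln[ε/(3.7D) + √(3.17ν²L/(gD³h_f))]
√(gD⁵h_f/L) = √(9.81·0.0494⁵·249/1390) = 7.190×10^-4
ε/(3.7D) = 8.21×10^-6; √(3.17ν²L/(gD³h_f)) = 1.43×10^-4
Q = -0.965·7.190×10^-4·ln(1.513×10^-4) = 0.006103 m³/s
Check: V = 3.18 m/s, Re = 1.34×10^5, f = 0.01703, h_f = 248 m ≈ 249 m ✓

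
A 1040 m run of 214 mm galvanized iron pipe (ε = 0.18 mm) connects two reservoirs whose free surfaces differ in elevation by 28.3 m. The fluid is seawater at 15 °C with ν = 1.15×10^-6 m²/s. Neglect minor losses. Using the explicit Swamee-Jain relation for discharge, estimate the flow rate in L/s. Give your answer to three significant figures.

Swamee-Jain (Type II): Q = -0.965·√(gD⁵h_f/L)·ln[ε/(3.7D) + √(3.17ν²L/(gD³h_f))]
√(gD⁵h_f/L) = √(9.81·0.214⁵·28.3/1040) = 0.01095
ε/(3.7D) = 2.27×10^-4; √(3.17ν²L/(gD³h_f)) = 4.00×10^-5
Q = -0.965·0.01095·ln(2.674×10^-4) = 0.08690 m³/s
Check: V = 2.42 m/s, Re = 4.50×10^5, f = 0.01971, h_f = 28.5 m ≈ 28.3 m ✓

Q ≈ 86.9 L/s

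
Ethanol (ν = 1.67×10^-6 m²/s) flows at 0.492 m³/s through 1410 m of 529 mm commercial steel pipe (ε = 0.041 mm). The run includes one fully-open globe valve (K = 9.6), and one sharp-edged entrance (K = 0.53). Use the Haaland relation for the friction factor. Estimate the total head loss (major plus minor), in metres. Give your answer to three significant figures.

V = 4Q/(πD²) = 2.239 m/s; V²/2g = 0.2554 m
Re = 7.09×10^5, ε/D = 7.75×10^-5 → f = 0.01344 (Haaland)
Major: h_f = f(L/D)·V²/2g = 0.01344·2665·0.2554 = 9.149 m
Minor: ΣK = 10.1; h_m = ΣK·V²/2g = 2.587 m
Total H_L = 9.149 + 2.587 = 11.74 m

H_L ≈ 11.7 m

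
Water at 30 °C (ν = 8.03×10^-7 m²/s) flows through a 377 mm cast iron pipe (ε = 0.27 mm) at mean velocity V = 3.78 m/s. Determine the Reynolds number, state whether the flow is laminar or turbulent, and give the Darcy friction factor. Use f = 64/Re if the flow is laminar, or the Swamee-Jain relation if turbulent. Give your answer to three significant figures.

Re ≈ 1.77×10^6; turbulent; f ≈ 0.0184

Re = VD/ν = 3.780·0.377/8.03×10^-7 = 1.77×10^6
Re > 4000 → turbulent; ε/D = 7.16×10^-4
Swamee-Jain: f = 0.01842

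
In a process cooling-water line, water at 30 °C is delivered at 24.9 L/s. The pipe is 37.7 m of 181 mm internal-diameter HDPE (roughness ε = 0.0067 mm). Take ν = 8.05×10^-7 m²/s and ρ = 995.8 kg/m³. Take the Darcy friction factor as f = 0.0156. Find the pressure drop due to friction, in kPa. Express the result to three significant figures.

V = 4Q/(πD²) = 4·0.0249/(π·0.181²) = 0.9677 m/s
h_f = f(L/D)V²/(2g) = 0.01560·(37.7/0.181)·0.9677²/(2·9.81) = 0.1551 m
Δp = ρg·h_f = 995.8·9.81·0.1551 = 1.515 kPa

Δp ≈ 1.52 kPa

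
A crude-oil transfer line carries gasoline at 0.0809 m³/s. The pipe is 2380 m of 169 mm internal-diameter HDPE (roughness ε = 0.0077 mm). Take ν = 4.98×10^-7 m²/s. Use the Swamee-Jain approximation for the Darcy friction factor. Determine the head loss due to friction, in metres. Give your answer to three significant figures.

h_f ≈ 115 m

V = 4Q/(πD²) = 4·0.0809/(π·0.169²) = 3.606 m/s
Re = VD/ν = 3.606·0.169/4.98×10^-7 = 1.22×10^6 → turbulent
ε/D = 0.0077/169 = 4.56×10^-5
Swamee-Jain: f = 0.01233
h_f = f(L/D)V²/(2g) = 0.01233·(2380/0.169)·3.606²/(2·9.81) = 115.1 m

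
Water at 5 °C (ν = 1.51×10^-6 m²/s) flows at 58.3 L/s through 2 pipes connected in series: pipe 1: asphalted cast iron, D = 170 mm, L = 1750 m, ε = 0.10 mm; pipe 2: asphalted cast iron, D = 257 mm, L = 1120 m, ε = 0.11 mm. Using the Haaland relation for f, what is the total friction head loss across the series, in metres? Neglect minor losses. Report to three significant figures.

H ≈ 69.6 m

Pipe 1: V = 2.569 m/s, Re = 2.89×10^5, ε/D = 5.88×10^-4, f = 0.01861, h_1 = f(L/D)V²/2g = 64.41 m
Pipe 2: V = 1.124 m/s, Re = 1.91×10^5, ε/D = 4.28×10^-4, f = 0.01833, h_2 = f(L/D)V²/2g = 5.142 m
Series → Q common, losses add: H = Σh = 69.55 m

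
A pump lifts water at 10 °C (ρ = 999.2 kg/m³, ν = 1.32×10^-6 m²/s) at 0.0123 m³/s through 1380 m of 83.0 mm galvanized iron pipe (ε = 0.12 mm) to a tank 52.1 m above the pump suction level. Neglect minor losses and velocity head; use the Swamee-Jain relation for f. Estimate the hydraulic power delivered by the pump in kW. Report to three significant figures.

P_hyd ≈ 18.5 kW

V = 4Q/(πD²) = 2.273 m/s; Re = 1.43×10^5; ε/D = 0.00145; f = 0.02321
h_f = f(L/D)V²/2g = 101.6 m
Total head H = z + h_f = 52.1 + 101.6 = 153.7 m
P_hyd = ρgQH = 999.2·9.81·0.0123·153.7 = 18.54 kW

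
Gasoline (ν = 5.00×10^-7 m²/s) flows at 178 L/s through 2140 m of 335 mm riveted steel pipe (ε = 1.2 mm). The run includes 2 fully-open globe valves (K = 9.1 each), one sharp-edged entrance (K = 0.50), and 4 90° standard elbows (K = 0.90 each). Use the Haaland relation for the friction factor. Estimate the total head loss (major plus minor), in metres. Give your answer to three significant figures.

V = 4Q/(πD²) = 2.019 m/s; V²/2g = 0.2079 m
Re = 1.35×10^6, ε/D = 0.00358 → f = 0.02765 (Haaland)
Major: h_f = f(L/D)·V²/2g = 0.02765·6388·0.2079 = 36.72 m
Minor: ΣK = 22.3; h_m = ΣK·V²/2g = 4.635 m
Total H_L = 36.72 + 4.635 = 41.36 m

H_L ≈ 41.4 m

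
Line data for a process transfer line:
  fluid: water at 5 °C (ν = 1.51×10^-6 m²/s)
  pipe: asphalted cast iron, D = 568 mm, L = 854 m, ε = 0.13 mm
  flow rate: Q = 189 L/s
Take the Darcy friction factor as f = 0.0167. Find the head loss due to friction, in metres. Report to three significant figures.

V = 4Q/(πD²) = 4·0.189/(π·0.568²) = 0.7459 m/s
h_f = f(L/D)V²/(2g) = 0.01670·(854/0.568)·0.7459²/(2·9.81) = 0.7120 m

h_f ≈ 0.712 m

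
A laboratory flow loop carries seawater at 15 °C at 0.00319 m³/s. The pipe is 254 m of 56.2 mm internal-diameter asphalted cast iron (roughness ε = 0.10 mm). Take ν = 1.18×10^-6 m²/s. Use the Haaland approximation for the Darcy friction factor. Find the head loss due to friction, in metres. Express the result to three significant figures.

V = 4Q/(πD²) = 4·0.00319/(π·0.0562²) = 1.286 m/s
Re = VD/ν = 1.286·0.0562/1.18×10^-6 = 6.12×10^4 → turbulent
ε/D = 0.10/56.2 = 0.00178
Haaland: f = 0.02527
h_f = f(L/D)V²/(2g) = 0.02527·(254/0.0562)·1.286²/(2·9.81) = 9.628 m

h_f ≈ 9.63 m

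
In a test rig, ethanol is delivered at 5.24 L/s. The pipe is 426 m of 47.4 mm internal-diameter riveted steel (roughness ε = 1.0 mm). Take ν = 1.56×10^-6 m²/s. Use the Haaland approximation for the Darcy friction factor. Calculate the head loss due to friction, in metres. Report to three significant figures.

h_f ≈ 203 m

V = 4Q/(πD²) = 4·0.00524/(π·0.0474²) = 2.970 m/s
Re = VD/ν = 2.970·0.0474/1.56×10^-6 = 9.02×10^4 → turbulent
ε/D = 1.0/47.4 = 0.0211
Haaland: f = 0.05016
h_f = f(L/D)V²/(2g) = 0.05016·(426/0.0474)·2.970²/(2·9.81) = 202.6 m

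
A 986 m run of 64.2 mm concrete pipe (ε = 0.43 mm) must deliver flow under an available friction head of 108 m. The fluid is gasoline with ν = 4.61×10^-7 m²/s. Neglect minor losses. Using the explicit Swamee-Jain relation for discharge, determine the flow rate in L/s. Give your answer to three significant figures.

Swamee-Jain (Type II): Q = -0.965·√(gD⁵h_f/L)·ln[ε/(3.7D) + √(3.17ν²L/(gD³h_f))]
√(gD⁵h_f/L) = √(9.81·0.0642⁵·108/986) = 0.001083
ε/(3.7D) = 0.00181; √(3.17ν²L/(gD³h_f)) = 4.87×10^-5
Q = -0.965·0.001083·ln(0.001859) = 0.006569 m³/s
Check: V = 2.03 m/s, Re = 2.83×10^5, f = 0.03365, h_f = 108 m ≈ 108 m ✓

Q ≈ 6.57 L/s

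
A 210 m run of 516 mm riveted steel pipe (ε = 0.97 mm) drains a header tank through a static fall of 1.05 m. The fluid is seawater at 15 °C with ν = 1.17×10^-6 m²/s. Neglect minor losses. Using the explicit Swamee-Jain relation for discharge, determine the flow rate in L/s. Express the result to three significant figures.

Q ≈ 308 L/s

Swamee-Jain (Type II): Q = -0.965·√(gD⁵h_f/L)·ln[ε/(3.7D) + √(3.17ν²L/(gD³h_f))]
√(gD⁵h_f/L) = √(9.81·0.516⁵·1.05/210) = 0.04236
ε/(3.7D) = 5.08×10^-4; √(3.17ν²L/(gD³h_f)) = 2.54×10^-5
Q = -0.965·0.04236·ln(5.334×10^-4) = 0.3080 m³/s
Check: V = 1.47 m/s, Re = 6.50×10^5, f = 0.02343, h_f = 1.05 m ≈ 1.05 m ✓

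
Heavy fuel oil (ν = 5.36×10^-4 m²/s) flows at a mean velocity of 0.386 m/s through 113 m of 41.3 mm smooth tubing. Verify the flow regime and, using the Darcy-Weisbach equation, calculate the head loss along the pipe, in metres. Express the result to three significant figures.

h_f ≈ 44.7 m

Re = VD/ν = 0.386·0.04130/5.36×10^-4 = 29.7 → laminar (Re < 2300)
f = 64/Re = 2.152
h_f = f(L/D)V²/(2g) = 2.152·(113/0.04130)·0.386²/(2·9.81) = 44.71 m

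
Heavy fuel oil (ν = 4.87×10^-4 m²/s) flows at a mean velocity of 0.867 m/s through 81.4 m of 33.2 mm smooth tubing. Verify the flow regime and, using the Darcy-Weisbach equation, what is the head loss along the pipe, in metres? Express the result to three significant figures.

Re = VD/ν = 0.867·0.03320/4.87×10^-4 = 59.1 → laminar (Re < 2300)
f = 64/Re = 1.083
h_f = f(L/D)V²/(2g) = 1.083·(81.4/0.03320)·0.867²/(2·9.81) = 101.7 m

h_f ≈ 102 m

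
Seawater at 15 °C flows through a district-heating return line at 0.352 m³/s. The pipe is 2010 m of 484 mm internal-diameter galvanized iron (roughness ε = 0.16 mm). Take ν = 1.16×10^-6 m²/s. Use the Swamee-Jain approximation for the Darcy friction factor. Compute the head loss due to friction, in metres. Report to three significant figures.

V = 4Q/(πD²) = 4·0.352/(π·0.484²) = 1.913 m/s
Re = VD/ν = 1.913·0.484/1.16×10^-6 = 7.98×10^5 → turbulent
ε/D = 0.16/484 = 3.31×10^-4
Swamee-Jain: f = 0.01618
h_f = f(L/D)V²/(2g) = 0.01618·(2010/0.484)·1.913²/(2·9.81) = 12.54 m

h_f ≈ 12.5 m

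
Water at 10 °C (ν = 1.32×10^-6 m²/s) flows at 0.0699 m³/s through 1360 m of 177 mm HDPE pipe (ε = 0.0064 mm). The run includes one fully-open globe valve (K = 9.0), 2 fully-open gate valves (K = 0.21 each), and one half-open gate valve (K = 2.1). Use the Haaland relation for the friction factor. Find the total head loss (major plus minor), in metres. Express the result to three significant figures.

H_L ≈ 49.3 m

V = 4Q/(πD²) = 2.841 m/s; V²/2g = 0.4113 m
Re = 3.81×10^5, ε/D = 3.62×10^-5 → f = 0.01409 (Haaland)
Major: h_f = f(L/D)·V²/2g = 0.01409·7684·0.4113 = 44.52 m
Minor: ΣK = 11.5; h_m = ΣK·V²/2g = 4.738 m
Total H_L = 44.52 + 4.738 = 49.26 m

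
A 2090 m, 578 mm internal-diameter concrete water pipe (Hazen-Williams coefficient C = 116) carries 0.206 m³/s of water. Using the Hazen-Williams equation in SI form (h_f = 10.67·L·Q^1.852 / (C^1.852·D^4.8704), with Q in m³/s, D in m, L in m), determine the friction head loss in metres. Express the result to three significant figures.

h_f = 10.67·2090·0.206^1.852 / (116^1.852·0.578^4.8704) = 2.593 m

h_f ≈ 2.59 m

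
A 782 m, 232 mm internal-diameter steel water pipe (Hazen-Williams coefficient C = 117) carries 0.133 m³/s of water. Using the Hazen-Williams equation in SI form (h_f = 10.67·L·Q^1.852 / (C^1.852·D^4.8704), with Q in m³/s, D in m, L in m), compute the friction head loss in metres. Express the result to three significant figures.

h_f = 10.67·782·0.133^1.852 / (117^1.852·0.232^4.8704) = 36.21 m

h_f ≈ 36.2 m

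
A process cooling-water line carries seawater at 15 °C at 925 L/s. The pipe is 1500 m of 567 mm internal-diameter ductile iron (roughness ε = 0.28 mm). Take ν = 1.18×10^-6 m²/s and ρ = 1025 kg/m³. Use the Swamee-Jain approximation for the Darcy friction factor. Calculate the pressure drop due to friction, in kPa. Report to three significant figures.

Δp ≈ 310 kPa

V = 4Q/(πD²) = 4·0.925/(π·0.567²) = 3.663 m/s
Re = VD/ν = 3.663·0.567/1.18×10^-6 = 1.76×10^6 → turbulent
ε/D = 0.28/567 = 4.94×10^-4
Swamee-Jain: f = 0.01702
h_f = f(L/D)V²/(2g) = 0.01702·(1500/0.567)·3.663²/(2·9.81) = 30.81 m
Δp = ρg·h_f = 1025·9.81·30.81 = 309.8 kPa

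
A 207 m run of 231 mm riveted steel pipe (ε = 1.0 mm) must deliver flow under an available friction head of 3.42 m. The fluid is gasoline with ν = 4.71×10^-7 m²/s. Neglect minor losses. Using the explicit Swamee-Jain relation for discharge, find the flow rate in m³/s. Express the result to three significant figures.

Swamee-Jain (Type II): Q = -0.965·√(gD⁵h_f/L)·ln[ε/(3.7D) + √(3.17ν²L/(gD³h_f))]
√(gD⁵h_f/L) = √(9.81·0.231⁵·3.42/207) = 0.01033
ε/(3.7D) = 0.00117; √(3.17ν²L/(gD³h_f)) = 1.88×10^-5
Q = -0.965·0.01033·ln(0.001189) = 0.06710 m³/s
Check: V = 1.60 m/s, Re = 7.85×10^5, f = 0.02929, h_f = 3.43 m ≈ 3.42 m ✓

Q ≈ 0.0671 m³/s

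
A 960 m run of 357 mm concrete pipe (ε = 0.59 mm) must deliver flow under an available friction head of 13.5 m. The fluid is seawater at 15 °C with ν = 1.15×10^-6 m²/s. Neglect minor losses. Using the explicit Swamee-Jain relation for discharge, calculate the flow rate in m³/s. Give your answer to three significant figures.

Q ≈ 0.209 m³/s

Swamee-Jain (Type II): Q = -0.965·√(gD⁵h_f/L)·ln[ε/(3.7D) + √(3.17ν²L/(gD³h_f))]
√(gD⁵h_f/L) = √(9.81·0.357⁵·13.5/960) = 0.02828
ε/(3.7D) = 4.47×10^-4; √(3.17ν²L/(gD³h_f)) = 2.58×10^-5
Q = -0.965·0.02828·ln(4.725×10^-4) = 0.2090 m³/s
Check: V = 2.09 m/s, Re = 6.48×10^5, f = 0.02270, h_f = 13.6 m ≈ 13.5 m ✓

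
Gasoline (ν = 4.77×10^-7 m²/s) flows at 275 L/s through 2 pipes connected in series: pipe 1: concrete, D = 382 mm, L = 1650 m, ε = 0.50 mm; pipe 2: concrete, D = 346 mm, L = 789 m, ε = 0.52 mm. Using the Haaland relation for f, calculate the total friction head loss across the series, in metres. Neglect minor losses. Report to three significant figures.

H ≈ 48.6 m

Pipe 1: V = 2.399 m/s, Re = 1.92×10^6, ε/D = 0.00131, f = 0.02115, h_1 = f(L/D)V²/2g = 26.80 m
Pipe 2: V = 2.925 m/s, Re = 2.12×10^6, ε/D = 0.00150, f = 0.02188, h_2 = f(L/D)V²/2g = 21.75 m
Series → Q common, losses add: H = Σh = 48.55 m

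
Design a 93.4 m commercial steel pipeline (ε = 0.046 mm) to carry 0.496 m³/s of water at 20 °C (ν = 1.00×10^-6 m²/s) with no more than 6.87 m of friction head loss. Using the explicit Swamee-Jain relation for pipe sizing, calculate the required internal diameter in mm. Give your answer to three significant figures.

D ≈ 330 mm

Swamee-Jain (Type III): D = 0.66·[ε^1.25·(LQ²/(gh_f))^4.75 + ν·Q^9.4·(L/(gh_f))^5.2]^0.04
LQ²/(gh_f) = 0.3409; L/(gh_f) = 1.386
Term 1 = ε^1.25·(…)^4.75 = 2.28×10^-8; Term 2 = ν·Q^9.4·(…)^5.2 = 7.49×10^-9
D = 0.66·(2.28×10^-8 + 7.49×10^-9)^0.04 = 0.3302 m = 330 mm
Check: V = 5.79 m/s, Re = 1.91×10^6, f = 0.01354, h_f = 6.54 m ≈ 6.87 m ✓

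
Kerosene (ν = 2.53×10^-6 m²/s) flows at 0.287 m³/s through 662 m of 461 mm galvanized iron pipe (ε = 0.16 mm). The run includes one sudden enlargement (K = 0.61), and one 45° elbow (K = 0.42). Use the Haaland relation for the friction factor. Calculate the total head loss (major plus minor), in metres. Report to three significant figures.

V = 4Q/(πD²) = 1.719 m/s; V²/2g = 0.1507 m
Re = 3.13×10^5, ε/D = 3.47×10^-4 → f = 0.01706 (Haaland)
Major: h_f = f(L/D)·V²/2g = 0.01706·1436·0.1507 = 3.692 m
Minor: ΣK = 1.03; h_m = ΣK·V²/2g = 0.1552 m
Total H_L = 3.692 + 0.1552 = 3.847 m

H_L ≈ 3.85 m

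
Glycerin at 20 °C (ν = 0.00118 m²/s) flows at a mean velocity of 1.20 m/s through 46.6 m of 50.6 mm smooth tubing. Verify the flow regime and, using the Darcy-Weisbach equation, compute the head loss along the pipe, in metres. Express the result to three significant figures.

Re = VD/ν = 1.20·0.05060/0.00118 = 51.5 → laminar (Re < 2300)
f = 64/Re = 1.244
h_f = f(L/D)V²/(2g) = 1.244·(46.6/0.05060)·1.20²/(2·9.81) = 84.07 m

h_f ≈ 84.1 m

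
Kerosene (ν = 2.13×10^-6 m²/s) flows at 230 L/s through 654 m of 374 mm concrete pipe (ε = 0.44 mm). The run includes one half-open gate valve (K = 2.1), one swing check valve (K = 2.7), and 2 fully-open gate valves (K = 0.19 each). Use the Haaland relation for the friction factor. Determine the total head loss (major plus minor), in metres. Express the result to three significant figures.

V = 4Q/(πD²) = 2.094 m/s; V²/2g = 0.2234 m
Re = 3.68×10^5, ε/D = 0.00118 → f = 0.02110 (Haaland)
Major: h_f = f(L/D)·V²/2g = 0.02110·1749·0.2234 = 8.244 m
Minor: ΣK = 5.18; h_m = ΣK·V²/2g = 1.157 m
Total H_L = 8.244 + 1.157 = 9.402 m

H_L ≈ 9.40 m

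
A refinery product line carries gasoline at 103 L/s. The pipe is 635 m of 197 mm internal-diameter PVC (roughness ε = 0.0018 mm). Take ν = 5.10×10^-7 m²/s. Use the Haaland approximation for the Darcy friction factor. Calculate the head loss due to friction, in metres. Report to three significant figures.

h_f ≈ 21.2 m

V = 4Q/(πD²) = 4·0.103/(π·0.197²) = 3.379 m/s
Re = VD/ν = 3.379·0.197/5.10×10^-7 = 1.31×10^6 → turbulent
ε/D = 0.0018/197 = 9.14×10^-6
Haaland: f = 0.01128
h_f = f(L/D)V²/(2g) = 0.01128·(635/0.197)·3.379²/(2·9.81) = 21.17 m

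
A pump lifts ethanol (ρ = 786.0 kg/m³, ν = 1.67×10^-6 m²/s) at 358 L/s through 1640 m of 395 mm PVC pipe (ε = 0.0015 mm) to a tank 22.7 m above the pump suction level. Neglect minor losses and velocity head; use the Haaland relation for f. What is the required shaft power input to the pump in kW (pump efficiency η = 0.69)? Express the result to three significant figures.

V = 4Q/(πD²) = 2.921 m/s; Re = 6.91×10^5; ε/D = 3.80×10^-6; f = 0.01239
h_f = f(L/D)V²/2g = 22.38 m
Total head H = z + h_f = 22.7 + 22.38 = 45.08 m
P_hyd = ρgQH = 786.0·9.81·0.358·45.08 = 124.4 kW
P_shaft = P_hyd/η = 124.4/0.69 = 180.3 kW

P_shaft ≈ 180 kW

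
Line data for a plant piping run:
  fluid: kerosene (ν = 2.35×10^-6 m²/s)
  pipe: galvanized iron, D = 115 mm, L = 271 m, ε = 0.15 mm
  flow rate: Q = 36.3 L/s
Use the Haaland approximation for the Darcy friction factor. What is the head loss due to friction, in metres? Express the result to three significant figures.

V = 4Q/(πD²) = 4·0.0363/(π·0.115²) = 3.495 m/s
Re = VD/ν = 3.495·0.115/2.35×10^-6 = 1.71×10^5 → turbulent
ε/D = 0.15/115 = 0.00130
Haaland: f = 0.02222
h_f = f(L/D)V²/(2g) = 0.02222·(271/0.115)·3.495²/(2·9.81) = 32.59 m

h_f ≈ 32.6 m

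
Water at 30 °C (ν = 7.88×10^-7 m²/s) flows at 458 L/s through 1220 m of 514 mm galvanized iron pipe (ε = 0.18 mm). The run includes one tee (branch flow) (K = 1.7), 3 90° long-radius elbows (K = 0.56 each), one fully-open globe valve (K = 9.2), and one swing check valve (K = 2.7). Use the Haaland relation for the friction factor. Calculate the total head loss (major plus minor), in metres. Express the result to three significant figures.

H_L ≈ 13.1 m

V = 4Q/(πD²) = 2.207 m/s; V²/2g = 0.2483 m
Re = 1.44×10^6, ε/D = 3.50×10^-4 → f = 0.01587 (Haaland)
Major: h_f = f(L/D)·V²/2g = 0.01587·2374·0.2483 = 9.356 m
Minor: ΣK = 15.3; h_m = ΣK·V²/2g = 3.794 m
Total H_L = 9.356 + 3.794 = 13.15 m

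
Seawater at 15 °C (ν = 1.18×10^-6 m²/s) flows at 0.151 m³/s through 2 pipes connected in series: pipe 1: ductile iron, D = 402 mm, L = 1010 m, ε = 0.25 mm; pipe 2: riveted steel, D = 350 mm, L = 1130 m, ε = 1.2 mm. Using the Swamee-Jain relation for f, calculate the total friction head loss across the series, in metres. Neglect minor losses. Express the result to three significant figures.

H ≈ 14.6 m

Pipe 1: V = 1.190 m/s, Re = 4.05×10^5, ε/D = 6.22×10^-4, f = 0.01868, h_1 = f(L/D)V²/2g = 3.386 m
Pipe 2: V = 1.569 m/s, Re = 4.66×10^5, ε/D = 0.00343, f = 0.02755, h_2 = f(L/D)V²/2g = 11.17 m
Series → Q common, losses add: H = Σh = 14.55 m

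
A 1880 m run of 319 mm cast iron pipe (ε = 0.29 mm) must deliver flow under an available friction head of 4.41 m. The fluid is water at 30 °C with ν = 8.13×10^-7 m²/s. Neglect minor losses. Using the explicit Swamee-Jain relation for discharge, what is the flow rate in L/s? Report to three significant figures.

Swamee-Jain (Type II): Q = -0.965·√(gD⁵h_f/L)·ln[ε/(3.7D) + √(3.17ν²L/(gD³h_f))]
√(gD⁵h_f/L) = √(9.81·0.319⁵·4.41/1880) = 0.008719
ε/(3.7D) = 2.46×10^-4; √(3.17ν²L/(gD³h_f)) = 5.30×10^-5
Q = -0.965·0.008719·ln(2.987×10^-4) = 0.06829 m³/s
Check: V = 0.854 m/s, Re = 3.35×10^5, f = 0.02026, h_f = 4.44 m ≈ 4.41 m ✓

Q ≈ 68.3 L/s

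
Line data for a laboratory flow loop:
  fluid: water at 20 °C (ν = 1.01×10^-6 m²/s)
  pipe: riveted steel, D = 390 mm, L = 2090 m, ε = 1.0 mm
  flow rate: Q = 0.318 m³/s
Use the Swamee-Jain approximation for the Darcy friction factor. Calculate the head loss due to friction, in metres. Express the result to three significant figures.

h_f ≈ 48.9 m

V = 4Q/(πD²) = 4·0.318/(π·0.390²) = 2.662 m/s
Re = VD/ν = 2.662·0.390/1.01×10^-6 = 1.03×10^6 → turbulent
ε/D = 1.0/390 = 0.00256
Swamee-Jain: f = 0.02527
h_f = f(L/D)V²/(2g) = 0.02527·(2090/0.390)·2.662²/(2·9.81) = 48.91 m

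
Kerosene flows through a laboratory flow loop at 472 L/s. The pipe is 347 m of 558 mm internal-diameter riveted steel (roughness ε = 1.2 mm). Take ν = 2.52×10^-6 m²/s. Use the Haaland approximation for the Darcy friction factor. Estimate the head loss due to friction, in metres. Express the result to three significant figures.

h_f ≈ 2.87 m

V = 4Q/(πD²) = 4·0.472/(π·0.558²) = 1.930 m/s
Re = VD/ν = 1.930·0.558/2.52×10^-6 = 4.27×10^5 → turbulent
ε/D = 1.2/558 = 0.00215
Haaland: f = 0.02428
h_f = f(L/D)V²/(2g) = 0.02428·(347/0.558)·1.930²/(2·9.81) = 2.867 m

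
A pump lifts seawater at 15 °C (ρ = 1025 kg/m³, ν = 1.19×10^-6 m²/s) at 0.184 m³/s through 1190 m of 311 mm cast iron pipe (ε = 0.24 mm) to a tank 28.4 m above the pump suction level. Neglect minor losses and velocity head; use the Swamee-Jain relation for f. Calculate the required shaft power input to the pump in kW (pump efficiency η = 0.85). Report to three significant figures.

V = 4Q/(πD²) = 2.422 m/s; Re = 6.33×10^5; ε/D = 7.72×10^-4; f = 0.01914
h_f = f(L/D)V²/2g = 21.90 m
Total head H = z + h_f = 28.4 + 21.90 = 50.30 m
P_hyd = ρgQH = 1025·9.81·0.184·50.30 = 93.06 kW
P_shaft = P_hyd/η = 93.06/0.85 = 109.5 kW

P_shaft ≈ 109 kW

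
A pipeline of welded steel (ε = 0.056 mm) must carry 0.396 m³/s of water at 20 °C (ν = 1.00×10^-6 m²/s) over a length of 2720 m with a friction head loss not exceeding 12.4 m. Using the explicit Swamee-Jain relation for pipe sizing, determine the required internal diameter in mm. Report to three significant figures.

D ≈ 527 mm

Swamee-Jain (Type III): D = 0.66·[ε^1.25·(LQ²/(gh_f))^4.75 + ν·Q^9.4·(L/(gh_f))^5.2]^0.04
LQ²/(gh_f) = 3.506; L/(gh_f) = 22.36
Term 1 = ε^1.25·(…)^4.75 = 0.00188; Term 2 = ν·Q^9.4·(…)^5.2 = 0.00172
D = 0.66·(0.00188 + 0.00172)^0.04 = 0.5270 m = 527 mm
Check: V = 1.82 m/s, Re = 9.57×10^5, f = 0.01365, h_f = 11.8 m ≈ 12.4 m ✓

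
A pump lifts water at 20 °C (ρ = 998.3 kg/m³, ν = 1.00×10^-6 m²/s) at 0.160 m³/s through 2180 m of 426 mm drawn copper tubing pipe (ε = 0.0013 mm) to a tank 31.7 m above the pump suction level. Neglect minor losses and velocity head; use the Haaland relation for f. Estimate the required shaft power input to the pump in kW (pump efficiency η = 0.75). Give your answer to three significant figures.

P_shaft ≈ 75.3 kW

V = 4Q/(πD²) = 1.123 m/s; Re = 4.78×10^5; ε/D = 3.05×10^-6; f = 0.01320
h_f = f(L/D)V²/2g = 4.339 m
Total head H = z + h_f = 31.7 + 4.339 = 36.04 m
P_hyd = ρgQH = 998.3·9.81·0.160·36.04 = 56.47 kW
P_shaft = P_hyd/η = 56.47/0.75 = 75.29 kW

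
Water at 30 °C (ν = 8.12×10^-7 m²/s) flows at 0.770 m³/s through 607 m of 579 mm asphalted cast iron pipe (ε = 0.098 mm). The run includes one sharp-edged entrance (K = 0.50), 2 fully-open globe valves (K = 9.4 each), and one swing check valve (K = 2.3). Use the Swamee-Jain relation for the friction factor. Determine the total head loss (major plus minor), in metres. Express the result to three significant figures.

H_L ≈ 15.8 m

V = 4Q/(πD²) = 2.924 m/s; V²/2g = 0.4359 m
Re = 2.09×10^6, ε/D = 1.69×10^-4 → f = 0.01391 (Swamee-Jain)
Major: h_f = f(L/D)·V²/2g = 0.01391·1048·0.4359 = 6.355 m
Minor: ΣK = 21.6; h_m = ΣK·V²/2g = 9.415 m
Total H_L = 6.355 + 9.415 = 15.77 m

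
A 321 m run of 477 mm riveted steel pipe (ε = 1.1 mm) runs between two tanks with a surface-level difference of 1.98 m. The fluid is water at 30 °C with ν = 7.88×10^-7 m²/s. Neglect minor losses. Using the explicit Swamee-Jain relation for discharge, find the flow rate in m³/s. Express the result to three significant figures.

Q ≈ 0.274 m³/s

Swamee-Jain (Type II): Q = -0.965·√(gD⁵h_f/L)·ln[ε/(3.7D) + √(3.17ν²L/(gD³h_f))]
√(gD⁵h_f/L) = √(9.81·0.477⁵·1.98/321) = 0.03866
ε/(3.7D) = 6.23×10^-4; √(3.17ν²L/(gD³h_f)) = 1.73×10^-5
Q = -0.965·0.03866·ln(6.406×10^-4) = 0.2743 m³/s
Check: V = 1.53 m/s, Re = 9.29×10^5, f = 0.02459, h_f = 1.99 m ≈ 1.98 m ✓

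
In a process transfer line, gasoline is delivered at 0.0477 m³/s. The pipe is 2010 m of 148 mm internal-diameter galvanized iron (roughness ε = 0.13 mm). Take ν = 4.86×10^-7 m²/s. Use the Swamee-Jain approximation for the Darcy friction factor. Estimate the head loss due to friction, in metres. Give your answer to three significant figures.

h_f ≈ 104 m

V = 4Q/(πD²) = 4·0.0477/(π·0.148²) = 2.773 m/s
Re = VD/ν = 2.773·0.148/4.86×10^-7 = 8.44×10^5 → turbulent
ε/D = 0.13/148 = 8.78×10^-4
Swamee-Jain: f = 0.01952
h_f = f(L/D)V²/(2g) = 0.01952·(2010/0.148)·2.773²/(2·9.81) = 103.9 m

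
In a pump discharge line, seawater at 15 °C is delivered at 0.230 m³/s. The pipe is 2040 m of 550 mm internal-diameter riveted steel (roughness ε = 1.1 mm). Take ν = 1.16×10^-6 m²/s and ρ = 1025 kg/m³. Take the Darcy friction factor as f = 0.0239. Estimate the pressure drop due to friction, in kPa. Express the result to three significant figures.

V = 4Q/(πD²) = 4·0.230/(π·0.550²) = 0.9681 m/s
h_f = f(L/D)V²/(2g) = 0.02390·(2040/0.550)·0.9681²/(2·9.81) = 4.234 m
Δp = ρg·h_f = 1025·9.81·4.234 = 42.58 kPa

Δp ≈ 42.6 kPa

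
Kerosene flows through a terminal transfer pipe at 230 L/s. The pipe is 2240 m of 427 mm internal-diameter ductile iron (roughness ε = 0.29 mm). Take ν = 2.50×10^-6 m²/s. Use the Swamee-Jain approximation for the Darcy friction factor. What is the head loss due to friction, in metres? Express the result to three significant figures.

h_f ≈ 13.4 m

V = 4Q/(πD²) = 4·0.230/(π·0.427²) = 1.606 m/s
Re = VD/ν = 1.606·0.427/2.50×10^-6 = 2.74×10^5 → turbulent
ε/D = 0.29/427 = 6.79×10^-4
Swamee-Jain: f = 0.01939
h_f = f(L/D)V²/(2g) = 0.01939·(2240/0.427)·1.606²/(2·9.81) = 13.38 m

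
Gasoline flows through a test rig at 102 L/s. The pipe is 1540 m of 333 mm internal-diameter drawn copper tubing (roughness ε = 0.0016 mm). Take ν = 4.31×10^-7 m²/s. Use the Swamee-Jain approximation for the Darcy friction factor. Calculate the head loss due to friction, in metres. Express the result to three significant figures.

V = 4Q/(πD²) = 4·0.102/(π·0.333²) = 1.171 m/s
Re = VD/ν = 1.171·0.333/4.31×10^-7 = 9.05×10^5 → turbulent
ε/D = 0.0016/333 = 4.80×10^-6
Swamee-Jain: f = 0.01192
h_f = f(L/D)V²/(2g) = 0.01192·(1540/0.333)·1.171²/(2·9.81) = 3.853 m

h_f ≈ 3.85 m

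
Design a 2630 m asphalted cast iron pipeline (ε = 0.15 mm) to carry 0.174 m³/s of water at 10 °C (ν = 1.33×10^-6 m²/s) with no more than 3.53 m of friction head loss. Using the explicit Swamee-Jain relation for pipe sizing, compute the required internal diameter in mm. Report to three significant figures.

D ≈ 508 mm

Swamee-Jain (Type III): D = 0.66·[ε^1.25·(LQ²/(gh_f))^4.75 + ν·Q^9.4·(L/(gh_f))^5.2]^0.04
LQ²/(gh_f) = 2.299; L/(gh_f) = 75.95
Term 1 = ε^1.25·(…)^4.75 = 8.66×10^-4; Term 2 = ν·Q^9.4·(…)^5.2 = 5.80×10^-4
D = 0.66·(8.66×10^-4 + 5.80×10^-4)^0.04 = 0.5081 m = 508 mm
Check: V = 0.858 m/s, Re = 3.28×10^5, f = 0.01689, h_f = 3.28 m ≈ 3.53 m ✓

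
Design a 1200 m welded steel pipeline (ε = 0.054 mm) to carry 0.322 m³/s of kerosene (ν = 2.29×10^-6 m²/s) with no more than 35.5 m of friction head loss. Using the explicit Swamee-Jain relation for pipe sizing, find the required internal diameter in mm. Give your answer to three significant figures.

D ≈ 341 mm

Swamee-Jain (Type III): D = 0.66·[ε^1.25·(LQ²/(gh_f))^4.75 + ν·Q^9.4·(L/(gh_f))^5.2]^0.04
LQ²/(gh_f) = 0.3573; L/(gh_f) = 3.446
Term 1 = ε^1.25·(…)^4.75 = 3.49×10^-8; Term 2 = ν·Q^9.4·(…)^5.2 = 3.37×10^-8
D = 0.66·(3.49×10^-8 + 3.37×10^-8)^0.04 = 0.3412 m = 341 mm
Check: V = 3.52 m/s, Re = 5.25×10^5, f = 0.01503, h_f = 33.4 m ≈ 35.5 m ✓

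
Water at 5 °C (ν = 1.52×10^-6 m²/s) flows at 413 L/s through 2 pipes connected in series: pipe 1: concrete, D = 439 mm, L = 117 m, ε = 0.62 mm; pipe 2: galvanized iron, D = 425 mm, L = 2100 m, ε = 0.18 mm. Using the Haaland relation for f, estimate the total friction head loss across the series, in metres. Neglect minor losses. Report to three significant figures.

H ≈ 37.9 m

Pipe 1: V = 2.729 m/s, Re = 7.88×10^5, ε/D = 0.00141, f = 0.02170, h_1 = f(L/D)V²/2g = 2.195 m
Pipe 2: V = 2.911 m/s, Re = 8.14×10^5, ε/D = 4.24×10^-4, f = 0.01673, h_2 = f(L/D)V²/2g = 35.71 m
Series → Q common, losses add: H = Σh = 37.90 m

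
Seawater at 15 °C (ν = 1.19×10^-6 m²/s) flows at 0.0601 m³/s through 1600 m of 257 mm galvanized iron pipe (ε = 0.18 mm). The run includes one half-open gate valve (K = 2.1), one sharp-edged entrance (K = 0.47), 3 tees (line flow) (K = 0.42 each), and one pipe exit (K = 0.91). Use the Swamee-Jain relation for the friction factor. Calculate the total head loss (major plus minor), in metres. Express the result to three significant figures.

H_L ≈ 8.68 m

V = 4Q/(πD²) = 1.159 m/s; V²/2g = 0.06841 m
Re = 2.50×10^5, ε/D = 7.00×10^-4 → f = 0.01961 (Swamee-Jain)
Major: h_f = f(L/D)·V²/2g = 0.01961·6226·0.06841 = 8.352 m
Minor: ΣK = 4.74; h_m = ΣK·V²/2g = 0.3243 m
Total H_L = 8.352 + 0.3243 = 8.676 m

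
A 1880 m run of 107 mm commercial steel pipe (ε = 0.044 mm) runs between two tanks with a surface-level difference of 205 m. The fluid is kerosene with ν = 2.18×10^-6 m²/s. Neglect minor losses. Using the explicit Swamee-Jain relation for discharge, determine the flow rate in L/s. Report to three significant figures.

Q ≈ 31.5 L/s

Swamee-Jain (Type II): Q = -0.965·√(gD⁵h_f/L)·ln[ε/(3.7D) + √(3.17ν²L/(gD³h_f))]
√(gD⁵h_f/L) = √(9.81·0.107⁵·205/1880) = 0.003873
ε/(3.7D) = 1.11×10^-4; √(3.17ν²L/(gD³h_f)) = 1.07×10^-4
Q = -0.965·0.003873·ln(2.184×10^-4) = 0.03151 m³/s
Check: V = 3.50 m/s, Re = 1.72×10^5, f = 0.01874, h_f = 206 m ≈ 205 m ✓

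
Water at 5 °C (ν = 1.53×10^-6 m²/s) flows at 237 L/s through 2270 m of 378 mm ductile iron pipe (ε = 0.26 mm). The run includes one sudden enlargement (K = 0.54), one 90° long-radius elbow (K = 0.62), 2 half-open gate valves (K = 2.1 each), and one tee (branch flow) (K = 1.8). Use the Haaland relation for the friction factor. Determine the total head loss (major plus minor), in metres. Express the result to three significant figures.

H_L ≈ 27.1 m

V = 4Q/(πD²) = 2.112 m/s; V²/2g = 0.2273 m
Re = 5.22×10^5, ε/D = 6.88×10^-4 → f = 0.01865 (Haaland)
Major: h_f = f(L/D)·V²/2g = 0.01865·6005·0.2273 = 25.46 m
Minor: ΣK = 7.16; h_m = ΣK·V²/2g = 1.628 m
Total H_L = 25.46 + 1.628 = 27.09 m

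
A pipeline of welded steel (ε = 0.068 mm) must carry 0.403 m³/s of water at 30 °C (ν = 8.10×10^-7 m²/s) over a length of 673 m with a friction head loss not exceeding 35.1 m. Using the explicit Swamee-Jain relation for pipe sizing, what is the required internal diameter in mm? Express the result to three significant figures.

Swamee-Jain (Type III): D = 0.66·[ε^1.25·(LQ²/(gh_f))^4.75 + ν·Q^9.4·(L/(gh_f))^5.2]^0.04
LQ²/(gh_f) = 0.3174; L/(gh_f) = 1.955
Term 1 = ε^1.25·(…)^4.75 = 2.65×10^-8; Term 2 = ν·Q^9.4·(…)^5.2 = 5.15×10^-9
D = 0.66·(2.65×10^-8 + 5.15×10^-9)^0.04 = 0.3308 m = 331 mm
Check: V = 4.69 m/s, Re = 1.91×10^6, f = 0.01441, h_f = 32.8 m ≈ 35.1 m ✓

D ≈ 331 mm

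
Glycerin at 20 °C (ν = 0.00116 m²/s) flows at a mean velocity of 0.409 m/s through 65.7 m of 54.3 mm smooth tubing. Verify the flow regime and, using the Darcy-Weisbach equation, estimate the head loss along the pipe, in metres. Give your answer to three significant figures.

h_f ≈ 34.5 m

Re = VD/ν = 0.409·0.05430/0.00116 = 19.1 → laminar (Re < 2300)
f = 64/Re = 3.343
h_f = f(L/D)V²/(2g) = 3.343·(65.7/0.05430)·0.409²/(2·9.81) = 34.48 m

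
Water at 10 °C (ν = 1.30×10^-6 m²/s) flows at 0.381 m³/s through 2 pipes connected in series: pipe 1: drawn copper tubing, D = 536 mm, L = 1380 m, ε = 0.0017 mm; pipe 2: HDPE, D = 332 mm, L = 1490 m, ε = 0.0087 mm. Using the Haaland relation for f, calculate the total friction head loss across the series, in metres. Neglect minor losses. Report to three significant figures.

H ≈ 57.3 m

Pipe 1: V = 1.689 m/s, Re = 6.96×10^5, ε/D = 3.17×10^-6, f = 0.01237, h_1 = f(L/D)V²/2g = 4.627 m
Pipe 2: V = 4.401 m/s, Re = 1.12×10^6, ε/D = 2.62×10^-5, f = 0.01190, h_2 = f(L/D)V²/2g = 52.71 m
Series → Q common, losses add: H = Σh = 57.33 m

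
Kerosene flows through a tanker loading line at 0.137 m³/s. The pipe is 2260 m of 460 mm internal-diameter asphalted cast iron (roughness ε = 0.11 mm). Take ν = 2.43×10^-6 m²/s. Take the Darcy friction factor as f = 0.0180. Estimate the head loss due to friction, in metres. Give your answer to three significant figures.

h_f ≈ 3.06 m

V = 4Q/(πD²) = 4·0.137/(π·0.460²) = 0.8244 m/s
h_f = f(L/D)V²/(2g) = 0.01800·(2260/0.460)·0.8244²/(2·9.81) = 3.063 m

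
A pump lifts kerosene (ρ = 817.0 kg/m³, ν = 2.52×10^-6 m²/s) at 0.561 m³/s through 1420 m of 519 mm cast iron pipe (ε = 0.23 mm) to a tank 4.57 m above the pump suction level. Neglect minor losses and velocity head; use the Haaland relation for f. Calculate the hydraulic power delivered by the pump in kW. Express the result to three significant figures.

V = 4Q/(πD²) = 2.652 m/s; Re = 5.46×10^5; ε/D = 4.43×10^-4; f = 0.01713
h_f = f(L/D)V²/2g = 16.80 m
Total head H = z + h_f = 4.57 + 16.80 = 21.37 m
P_hyd = ρgQH = 817.0·9.81·0.561·21.37 = 96.10 kW

P_hyd ≈ 96.1 kW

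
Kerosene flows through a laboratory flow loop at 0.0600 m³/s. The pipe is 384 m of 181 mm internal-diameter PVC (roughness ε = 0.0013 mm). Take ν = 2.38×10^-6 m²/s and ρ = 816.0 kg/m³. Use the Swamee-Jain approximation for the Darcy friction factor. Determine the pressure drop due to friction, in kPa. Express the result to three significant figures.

Δp ≈ 75.1 kPa

V = 4Q/(πD²) = 4·0.0600/(π·0.181²) = 2.332 m/s
Re = VD/ν = 2.332·0.181/2.38×10^-6 = 1.77×10^5 → turbulent
ε/D = 0.0013/181 = 7.18×10^-6
Swamee-Jain: f = 0.01596
h_f = f(L/D)V²/(2g) = 0.01596·(384/0.181)·2.332²/(2·9.81) = 9.386 m
Δp = ρg·h_f = 816.0·9.81·9.386 = 75.14 kPa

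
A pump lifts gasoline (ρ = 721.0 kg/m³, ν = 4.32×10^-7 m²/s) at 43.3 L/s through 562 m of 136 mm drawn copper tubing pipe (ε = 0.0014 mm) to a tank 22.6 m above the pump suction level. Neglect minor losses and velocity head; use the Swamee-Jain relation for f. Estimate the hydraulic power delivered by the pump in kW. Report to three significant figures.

V = 4Q/(πD²) = 2.981 m/s; Re = 9.38×10^5; ε/D = 1.03×10^-5; f = 0.01198
h_f = f(L/D)V²/2g = 22.41 m
Total head H = z + h_f = 22.6 + 22.41 = 45.01 m
P_hyd = ρgQH = 721.0·9.81·0.0433·45.01 = 13.78 kW

P_hyd ≈ 13.8 kW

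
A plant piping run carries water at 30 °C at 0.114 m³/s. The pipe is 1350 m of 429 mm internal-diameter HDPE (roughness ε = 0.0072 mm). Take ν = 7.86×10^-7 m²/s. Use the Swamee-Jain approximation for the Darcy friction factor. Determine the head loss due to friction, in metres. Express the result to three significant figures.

V = 4Q/(πD²) = 4·0.114/(π·0.429²) = 0.7887 m/s
Re = VD/ν = 0.7887·0.429/7.86×10^-7 = 4.30×10^5 → turbulent
ε/D = 0.0072/429 = 1.68×10^-5
Swamee-Jain: f = 0.01369
h_f = f(L/D)V²/(2g) = 0.01369·(1350/0.429)·0.7887²/(2·9.81) = 1.366 m

h_f ≈ 1.37 m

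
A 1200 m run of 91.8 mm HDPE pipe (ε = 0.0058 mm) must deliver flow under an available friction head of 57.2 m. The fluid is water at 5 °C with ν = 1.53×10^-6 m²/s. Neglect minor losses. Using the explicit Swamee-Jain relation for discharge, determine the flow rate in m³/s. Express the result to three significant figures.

Swamee-Jain (Type II): Q = -0.965·√(gD⁵h_f/L)·ln[ε/(3.7D) + √(3.17ν²L/(gD³h_f))]
√(gD⁵h_f/L) = √(9.81·0.0918⁵·57.2/1200) = 0.001746
ε/(3.7D) = 1.71×10^-5; √(3.17ν²L/(gD³h_f)) = 1.43×10^-4
Q = -0.965·0.001746·ln(1.603×10^-4) = 0.01472 m³/s
Check: V = 2.22 m/s, Re = 1.33×10^5, f = 0.01728, h_f = 57.0 m ≈ 57.2 m ✓

Q ≈ 0.0147 m³/s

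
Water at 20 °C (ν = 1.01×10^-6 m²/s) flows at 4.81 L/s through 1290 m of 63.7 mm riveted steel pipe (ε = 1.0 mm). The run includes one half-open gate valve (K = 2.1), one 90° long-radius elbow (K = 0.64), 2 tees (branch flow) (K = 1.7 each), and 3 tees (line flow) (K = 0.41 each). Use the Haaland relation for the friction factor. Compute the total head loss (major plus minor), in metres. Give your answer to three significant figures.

V = 4Q/(πD²) = 1.509 m/s; V²/2g = 0.1161 m
Re = 9.52×10^4, ε/D = 0.0157 → f = 0.04496 (Haaland)
Major: h_f = f(L/D)·V²/2g = 0.04496·20251·0.1161 = 105.7 m
Minor: ΣK = 7.37; h_m = ΣK·V²/2g = 0.8557 m
Total H_L = 105.7 + 0.8557 = 106.6 m

H_L ≈ 107 m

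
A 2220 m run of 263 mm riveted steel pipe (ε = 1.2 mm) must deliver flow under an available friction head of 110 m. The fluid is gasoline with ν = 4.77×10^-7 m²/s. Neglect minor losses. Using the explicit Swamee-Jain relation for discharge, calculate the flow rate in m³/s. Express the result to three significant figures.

Swamee-Jain (Type II): Q = -0.965·√(gD⁵h_f/L)·ln[ε/(3.7D) + √(3.17ν²L/(gD³h_f))]
√(gD⁵h_f/L) = √(9.81·0.263⁵·110/2220) = 0.02473
ε/(3.7D) = 0.00123; √(3.17ν²L/(gD³h_f)) = 9.03×10^-6
Q = -0.965·0.02473·ln(0.001242) = 0.1597 m³/s
Check: V = 2.94 m/s, Re = 1.62×10^6, f = 0.02965, h_f = 110 m ≈ 110 m ✓

Q ≈ 0.160 m³/s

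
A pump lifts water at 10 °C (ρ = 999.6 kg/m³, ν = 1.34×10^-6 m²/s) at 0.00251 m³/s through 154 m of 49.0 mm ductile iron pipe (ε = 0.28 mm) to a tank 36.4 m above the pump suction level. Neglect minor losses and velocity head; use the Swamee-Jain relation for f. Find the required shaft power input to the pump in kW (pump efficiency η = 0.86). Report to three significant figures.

P_shaft ≈ 1.32 kW

V = 4Q/(πD²) = 1.331 m/s; Re = 4.87×10^4; ε/D = 0.00571; f = 0.03371
h_f = f(L/D)V²/2g = 9.567 m
Total head H = z + h_f = 36.4 + 9.567 = 45.97 m
P_hyd = ρgQH = 999.6·9.81·0.00251·45.97 = 1.131 kW
P_shaft = P_hyd/η = 1.131/0.86 = 1.316 kW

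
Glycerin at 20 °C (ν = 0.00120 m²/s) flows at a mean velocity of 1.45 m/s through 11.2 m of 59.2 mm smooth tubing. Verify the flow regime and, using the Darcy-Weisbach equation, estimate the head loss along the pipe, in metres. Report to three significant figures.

Re = VD/ν = 1.45·0.05920/0.00120 = 71.5 → laminar (Re < 2300)
f = 64/Re = 0.8947
h_f = f(L/D)V²/(2g) = 0.8947·(11.2/0.05920)·1.45²/(2·9.81) = 18.14 m

h_f ≈ 18.1 m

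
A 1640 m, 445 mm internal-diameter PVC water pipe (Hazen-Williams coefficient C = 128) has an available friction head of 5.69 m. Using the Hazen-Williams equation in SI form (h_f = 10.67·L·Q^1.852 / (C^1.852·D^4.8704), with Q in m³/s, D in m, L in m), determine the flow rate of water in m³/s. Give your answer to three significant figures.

Rearranging: Q = [h_f·C^1.852·D^4.8704 / (10.67·L)]^(1/1.852)
Q = [5.69·128^1.852·0.445^4.8704 / (10.67·1640)]^0.540 = 0.1991 m³/s

Q ≈ 0.199 m³/s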